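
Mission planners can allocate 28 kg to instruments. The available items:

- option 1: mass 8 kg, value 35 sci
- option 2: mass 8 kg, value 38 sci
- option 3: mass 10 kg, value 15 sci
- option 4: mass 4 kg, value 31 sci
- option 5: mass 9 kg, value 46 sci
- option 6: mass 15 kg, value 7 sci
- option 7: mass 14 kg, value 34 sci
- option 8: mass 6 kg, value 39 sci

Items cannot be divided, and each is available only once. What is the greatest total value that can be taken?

154 sci

Check high-value combinations within 28 kg:
- option 2+option 4+option 5+option 8: mass 8+4+9+6=27, value 38+31+46+39=154
- option 1+option 4+option 5+option 8: mass 8+4+9+6=27, value 35+31+46+39=151
- option 1+option 2+option 4+option 8: mass 8+8+4+6=26, value 35+38+31+39=143
- option 2+option 5+option 8: mass 8+9+6=23, value 38+46+39=123
- option 2+option 3+option 4+option 8: mass 8+10+4+6=28, value 38+15+31+39=123
Best: 154 sci.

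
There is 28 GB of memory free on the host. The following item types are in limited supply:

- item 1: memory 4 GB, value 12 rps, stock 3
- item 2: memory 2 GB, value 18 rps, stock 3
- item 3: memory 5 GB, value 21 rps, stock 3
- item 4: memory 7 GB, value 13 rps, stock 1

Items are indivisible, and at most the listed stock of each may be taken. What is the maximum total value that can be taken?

132 rps

Best selections within memory 28 and stock limits:
- 3×item 1 + 3×item 2 + 2×item 3: memory 28, value 132
- 3×item 2 + 3×item 3 + 1×item 4: memory 28, value 130
- 1×item 1 + 3×item 2 + 3×item 3: memory 25, value 129
Best: 132 rps.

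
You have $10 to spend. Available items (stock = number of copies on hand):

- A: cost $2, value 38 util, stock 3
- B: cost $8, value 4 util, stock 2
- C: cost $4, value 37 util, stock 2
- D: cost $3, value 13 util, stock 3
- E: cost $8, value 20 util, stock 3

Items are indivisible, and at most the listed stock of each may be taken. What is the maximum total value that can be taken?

Top feasible selections:
- 3×A + 1×C: cost 10, value 151
- 3×A + 1×D: cost 9, value 127
- 3×A: cost 6, value 114
Best: 151 util.

151 util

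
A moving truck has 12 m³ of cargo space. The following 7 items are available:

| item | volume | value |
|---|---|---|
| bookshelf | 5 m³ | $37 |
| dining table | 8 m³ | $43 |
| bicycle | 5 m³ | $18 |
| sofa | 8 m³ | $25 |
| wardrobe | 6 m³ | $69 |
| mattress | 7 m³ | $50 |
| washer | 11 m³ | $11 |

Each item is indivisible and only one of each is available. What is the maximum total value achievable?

Check high-value combinations within 12 m³:
- bookshelf+wardrobe: volume 5+6=11, value 37+69=106
- bicycle+wardrobe: volume 5+6=11, value 18+69=87
- bookshelf+mattress: volume 5+7=12, value 37+50=87
- wardrobe: volume 6, value 69
Best: $106.

$106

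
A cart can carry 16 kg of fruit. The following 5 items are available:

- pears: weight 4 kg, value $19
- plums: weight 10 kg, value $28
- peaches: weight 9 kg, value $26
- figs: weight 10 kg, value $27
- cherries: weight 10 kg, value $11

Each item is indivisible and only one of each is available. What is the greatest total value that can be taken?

$47

Check high-value combinations within 16 kg:
- pears+plums: weight 4+10=14, value 19+28=47
- pears+figs: weight 4+10=14, value 19+27=46
- pears+peaches: weight 4+9=13, value 19+26=45
- pears+cherries: weight 4+10=14, value 19+11=30
- plums: weight 10, value 28
Best: $47.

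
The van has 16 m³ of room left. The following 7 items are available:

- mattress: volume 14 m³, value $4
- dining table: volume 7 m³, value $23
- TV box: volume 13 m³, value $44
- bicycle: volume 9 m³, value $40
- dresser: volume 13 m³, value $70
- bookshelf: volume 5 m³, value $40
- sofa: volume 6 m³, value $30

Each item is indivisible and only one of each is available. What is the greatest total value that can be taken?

$80

Check high-value combinations within 16 m³:
- bicycle+bookshelf: volume 9+5=14, value 40+40=80
- bookshelf+sofa: volume 5+6=11, value 40+30=70
- dresser: volume 13, value 70
- bicycle+sofa: volume 9+6=15, value 40+30=70
- dining table+bookshelf: volume 7+5=12, value 23+40=63
Best: $80.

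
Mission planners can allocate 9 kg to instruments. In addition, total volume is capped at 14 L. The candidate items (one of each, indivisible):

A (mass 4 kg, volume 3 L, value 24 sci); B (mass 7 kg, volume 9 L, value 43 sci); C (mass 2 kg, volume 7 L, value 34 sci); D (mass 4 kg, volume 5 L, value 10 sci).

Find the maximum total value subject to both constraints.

Feasible sets respecting both limits:
- A+C: mass 6, volume 10, value 58
- C+D: mass 6, volume 12, value 44
- B: mass 7, volume 9, value 43
Best: 58 sci.

58 sci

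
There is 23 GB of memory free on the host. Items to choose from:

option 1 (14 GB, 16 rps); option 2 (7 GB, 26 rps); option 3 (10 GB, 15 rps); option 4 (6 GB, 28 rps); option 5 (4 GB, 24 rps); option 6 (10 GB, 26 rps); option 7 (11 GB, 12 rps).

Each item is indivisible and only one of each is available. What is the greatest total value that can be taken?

Check high-value combinations within 23 GB:
- option 2+option 4+option 6: memory 7+6+10=23, value 26+28+26=80
- option 2+option 4+option 5: memory 7+6+4=17, value 26+28+24=78
- option 4+option 5+option 6: memory 6+4+10=20, value 28+24+26=78
- option 2+option 5+option 6: memory 7+4+10=21, value 26+24+26=76
Best: 80 rps.

80 rps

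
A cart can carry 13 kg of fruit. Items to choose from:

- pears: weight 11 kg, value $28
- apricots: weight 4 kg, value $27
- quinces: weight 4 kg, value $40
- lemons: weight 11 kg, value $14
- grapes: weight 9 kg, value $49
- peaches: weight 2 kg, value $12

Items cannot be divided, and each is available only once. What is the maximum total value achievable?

This is a 0/1 knapsack; check combinations near the capacity.
- quinces+grapes: weight 4+9=13, value 40+49=89
- apricots+quinces+peaches: weight 4+4+2=10, value 27+40+12=79
- apricots+grapes: weight 4+9=13, value 27+49=76
Best: $89.

$89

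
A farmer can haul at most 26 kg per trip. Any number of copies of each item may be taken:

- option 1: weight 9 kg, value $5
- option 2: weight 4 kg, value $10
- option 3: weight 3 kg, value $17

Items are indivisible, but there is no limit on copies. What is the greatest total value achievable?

$136

Best value-per-unit is option 3 at 17/3, and filling with it alone uses weight 8×3=24. No mix of the others beats 8×17 = 136.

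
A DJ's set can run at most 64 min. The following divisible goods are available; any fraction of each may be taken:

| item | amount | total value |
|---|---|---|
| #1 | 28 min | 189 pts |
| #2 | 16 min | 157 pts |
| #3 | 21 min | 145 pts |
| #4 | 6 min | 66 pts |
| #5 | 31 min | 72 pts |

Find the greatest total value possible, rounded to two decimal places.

509.75

Take in order of value per unit:
- #4 (66/6 per unit): all 6 → value 66, running total 66.00
- #2 (157/16 per unit): all 16 → value 157, running total 223.00
- #3 (145/21 per unit): all 21 → value 145, running total 368.00
- #1 (189/28 per unit): 21 of 28 → value 21×189/28 = 141.7500, running total 509.75
Total 509.75.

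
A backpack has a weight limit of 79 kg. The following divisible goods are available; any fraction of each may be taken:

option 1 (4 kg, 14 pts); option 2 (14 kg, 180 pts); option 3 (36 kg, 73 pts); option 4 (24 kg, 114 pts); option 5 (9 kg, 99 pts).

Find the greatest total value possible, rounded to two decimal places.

463.78

Take in order of value per unit:
- option 2 (180/14 per unit): all 14 → value 180, running total 180.00
- option 5 (99/9 per unit): all 9 → value 99, running total 279.00
- option 4 (114/24 per unit): all 24 → value 114, running total 393.00
- option 1 (14/4 per unit): all 4 → value 14, running total 407.00
- option 3 (73/36 per unit): 28 of 36 → value 28×73/36 = 56.7778, running total 463.78
Total 463.78.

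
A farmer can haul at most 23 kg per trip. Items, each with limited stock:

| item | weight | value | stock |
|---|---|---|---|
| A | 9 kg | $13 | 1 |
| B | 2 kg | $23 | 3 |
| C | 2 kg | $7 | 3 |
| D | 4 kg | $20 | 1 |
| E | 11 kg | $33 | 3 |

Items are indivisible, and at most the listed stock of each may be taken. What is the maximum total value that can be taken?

Top feasible selections:
- 3×B + 1×C + 1×D + 1×E: weight 23, value 129
- 3×B + 3×C + 1×E: weight 23, value 123
- 3×B + 1×D + 1×E: weight 21, value 122
- 3×B + 2×C + 1×E: weight 21, value 116
Best: $129.

$129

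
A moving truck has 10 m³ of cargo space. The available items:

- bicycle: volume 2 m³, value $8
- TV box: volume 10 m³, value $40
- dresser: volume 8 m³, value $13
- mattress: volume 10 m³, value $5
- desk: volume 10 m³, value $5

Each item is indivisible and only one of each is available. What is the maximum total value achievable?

Check high-value combinations within 10 m³:
- TV box: volume 10, value 40
- bicycle+dresser: volume 2+8=10, value 8+13=21
- dresser: volume 8, value 13
Best: $40.

$40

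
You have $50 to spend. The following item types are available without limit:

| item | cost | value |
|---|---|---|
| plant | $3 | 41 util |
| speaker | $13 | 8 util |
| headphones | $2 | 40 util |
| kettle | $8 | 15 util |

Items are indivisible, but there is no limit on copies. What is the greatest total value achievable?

1000 util

Best value-per-unit is headphones at 40/2, and filling with it alone uses cost 25×2=50. No mix of the others beats 25×40 = 1000.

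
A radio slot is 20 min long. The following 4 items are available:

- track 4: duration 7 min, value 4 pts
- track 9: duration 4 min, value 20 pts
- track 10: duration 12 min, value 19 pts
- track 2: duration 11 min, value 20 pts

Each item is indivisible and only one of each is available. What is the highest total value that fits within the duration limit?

40 pts

Check high-value combinations within 20 min:
- track 9+track 2: duration 4+11=15, value 20+20=40
- track 9+track 10: duration 4+12=16, value 20+19=39
- track 4+track 9: duration 7+4=11, value 4+20=24
- track 4+track 2: duration 7+11=18, value 4+20=24
Best: 40 pts.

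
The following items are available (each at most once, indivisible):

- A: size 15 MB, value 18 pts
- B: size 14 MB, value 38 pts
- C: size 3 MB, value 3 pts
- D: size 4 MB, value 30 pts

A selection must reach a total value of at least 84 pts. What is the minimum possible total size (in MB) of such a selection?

Subsets with value ≥ 84, sorted by total size:
- A+B+D: size 33, value 86
- A+B+C+D: size 36, value 89
Minimum size: 33 MB.

33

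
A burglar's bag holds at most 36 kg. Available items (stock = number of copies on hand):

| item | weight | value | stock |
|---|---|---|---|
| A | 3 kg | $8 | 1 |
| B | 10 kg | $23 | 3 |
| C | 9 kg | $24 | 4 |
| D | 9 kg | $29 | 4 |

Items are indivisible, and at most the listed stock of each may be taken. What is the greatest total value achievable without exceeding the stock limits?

$116

Top feasible selections:
- 4×D: weight 36, value 116
- 1×C + 3×D: weight 36, value 111
- 2×C + 2×D: weight 36, value 106
- 3×C + 1×D: weight 36, value 101
Best: $116.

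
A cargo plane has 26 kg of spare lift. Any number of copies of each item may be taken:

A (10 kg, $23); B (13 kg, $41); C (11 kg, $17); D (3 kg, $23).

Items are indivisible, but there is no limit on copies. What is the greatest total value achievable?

$184

Best value-per-unit is D at 23/3, and filling with it alone uses weight 8×3=24. No mix of the others beats 8×23 = 184.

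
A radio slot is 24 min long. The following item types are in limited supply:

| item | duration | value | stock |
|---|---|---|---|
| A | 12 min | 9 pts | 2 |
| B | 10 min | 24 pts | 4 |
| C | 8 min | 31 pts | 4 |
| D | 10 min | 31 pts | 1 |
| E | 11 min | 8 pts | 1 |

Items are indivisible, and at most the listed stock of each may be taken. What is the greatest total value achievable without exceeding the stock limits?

Best selections within duration 24 and stock limits:
- 3×C: duration 24, value 93
- 2×C: duration 16, value 62
- 1×C + 1×D: duration 18, value 62
- 1×B + 1×C: duration 18, value 55
Best: 93 pts.

93 pts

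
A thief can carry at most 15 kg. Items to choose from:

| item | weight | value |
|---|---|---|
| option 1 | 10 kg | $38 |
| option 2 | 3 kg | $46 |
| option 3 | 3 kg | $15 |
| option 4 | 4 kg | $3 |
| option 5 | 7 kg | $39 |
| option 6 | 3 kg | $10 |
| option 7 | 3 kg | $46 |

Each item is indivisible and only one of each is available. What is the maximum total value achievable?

$131

Check high-value combinations within 15 kg:
- option 2+option 5+option 7: weight 3+7+3=13, value 46+39+46=131
- option 2+option 3+option 6+option 7: weight 3+3+3+3=12, value 46+15+10+46=117
- option 2+option 3+option 4+option 7: weight 3+3+4+3=13, value 46+15+3+46=110
- option 2+option 3+option 7: weight 3+3+3=9, value 46+15+46=107
Best: $131.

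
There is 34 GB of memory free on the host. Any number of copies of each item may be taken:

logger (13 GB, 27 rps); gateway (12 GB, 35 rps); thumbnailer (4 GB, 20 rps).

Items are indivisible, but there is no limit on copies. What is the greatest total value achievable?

Best value-per-unit is thumbnailer at 20/4, and filling with it alone uses memory 8×4=32. No mix of the others beats 8×20 = 160.

160 rps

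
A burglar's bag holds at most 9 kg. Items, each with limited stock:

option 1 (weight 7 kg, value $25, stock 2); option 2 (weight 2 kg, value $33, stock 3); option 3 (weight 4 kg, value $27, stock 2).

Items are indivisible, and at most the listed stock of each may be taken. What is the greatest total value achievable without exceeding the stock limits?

$99

Top feasible selections:
- 3×option 2: weight 6, value 99
- 2×option 2 + 1×option 3: weight 8, value 93
Best: $99.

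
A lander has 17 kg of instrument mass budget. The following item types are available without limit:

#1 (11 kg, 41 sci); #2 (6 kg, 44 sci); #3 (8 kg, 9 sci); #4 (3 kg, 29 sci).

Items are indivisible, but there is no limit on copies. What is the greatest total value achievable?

145 sci

Best value-per-unit is #4 at 29/3, and filling with it alone uses mass 5×3=15. No mix of the others beats 5×29 = 145.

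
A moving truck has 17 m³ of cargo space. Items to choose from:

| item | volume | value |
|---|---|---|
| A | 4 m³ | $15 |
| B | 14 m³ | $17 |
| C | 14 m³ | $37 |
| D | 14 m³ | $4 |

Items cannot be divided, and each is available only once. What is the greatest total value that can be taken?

$37

This is a 0/1 knapsack; check combinations near the capacity.
- C: volume 14, value 37
- B: volume 14, value 17
- A: volume 4, value 15
- D: volume 14, value 4
Best: $37.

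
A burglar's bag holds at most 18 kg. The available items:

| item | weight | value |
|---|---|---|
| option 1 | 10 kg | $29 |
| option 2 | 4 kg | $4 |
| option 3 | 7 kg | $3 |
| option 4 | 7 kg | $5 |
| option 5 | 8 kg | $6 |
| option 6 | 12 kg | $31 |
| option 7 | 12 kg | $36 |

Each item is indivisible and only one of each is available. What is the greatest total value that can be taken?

Check high-value combinations within 18 kg:
- option 2+option 7: weight 4+12=16, value 4+36=40
- option 7: weight 12, value 36
- option 2+option 6: weight 4+12=16, value 4+31=35
Best: $40.

$40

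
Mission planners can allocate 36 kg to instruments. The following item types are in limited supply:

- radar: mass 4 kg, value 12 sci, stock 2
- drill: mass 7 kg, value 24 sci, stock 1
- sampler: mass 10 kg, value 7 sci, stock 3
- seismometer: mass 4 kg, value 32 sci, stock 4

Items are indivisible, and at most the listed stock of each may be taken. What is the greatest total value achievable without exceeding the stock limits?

Best selections within mass 36 and stock limits:
- 2×radar + 1×drill + 4×seismometer: mass 31, value 176
- 1×radar + 1×drill + 4×seismometer: mass 27, value 164
- 1×drill + 1×sampler + 4×seismometer: mass 33, value 159
- 2×radar + 1×sampler + 4×seismometer: mass 34, value 159
Best: 176 sci.

176 sci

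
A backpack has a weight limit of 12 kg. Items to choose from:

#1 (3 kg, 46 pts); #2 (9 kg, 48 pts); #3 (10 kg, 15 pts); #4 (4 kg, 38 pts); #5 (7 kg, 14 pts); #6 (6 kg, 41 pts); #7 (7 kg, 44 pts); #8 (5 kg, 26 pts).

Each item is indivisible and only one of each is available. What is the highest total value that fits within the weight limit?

110 pts

Check high-value combinations within 12 kg:
- #1+#4+#8: weight 3+4+5=12, value 46+38+26=110
- #1+#2: weight 3+9=12, value 46+48=94
- #1+#7: weight 3+7=10, value 46+44=90
Best: 110 pts.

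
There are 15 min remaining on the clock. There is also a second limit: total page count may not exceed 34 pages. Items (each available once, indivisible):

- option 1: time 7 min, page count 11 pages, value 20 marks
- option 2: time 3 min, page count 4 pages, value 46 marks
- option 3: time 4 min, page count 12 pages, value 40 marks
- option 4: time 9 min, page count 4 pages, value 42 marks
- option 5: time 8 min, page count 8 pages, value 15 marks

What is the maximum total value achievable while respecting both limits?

Feasible sets respecting both limits:
- option 1+option 2+option 3: time 14, page count 27, value 106
- option 2+option 3+option 5: time 15, page count 24, value 101
- option 2+option 4: time 12, page count 8, value 88
Best: 106 marks.

106 marks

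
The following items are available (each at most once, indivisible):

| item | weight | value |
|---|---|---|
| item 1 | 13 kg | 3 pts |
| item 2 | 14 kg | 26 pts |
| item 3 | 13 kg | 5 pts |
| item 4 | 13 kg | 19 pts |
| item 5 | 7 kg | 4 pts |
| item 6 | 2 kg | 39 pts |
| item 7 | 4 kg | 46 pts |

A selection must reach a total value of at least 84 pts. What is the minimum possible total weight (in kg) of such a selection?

Subsets with value ≥ 84, sorted by total weight:
- item 6+item 7: weight 6, value 85
- item 5+item 6+item 7: weight 13, value 89
- item 4+item 6+item 7: weight 19, value 104
Minimum weight: 6 kg.

6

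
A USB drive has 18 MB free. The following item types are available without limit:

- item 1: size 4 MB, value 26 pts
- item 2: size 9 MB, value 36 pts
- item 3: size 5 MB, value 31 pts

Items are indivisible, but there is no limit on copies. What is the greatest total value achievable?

114 pts

Best value-per-unit is item 1 at 26/4; filling with it alone gives 4×26 = 104.
Optimal mix: 2×item 1 + 2×item 3 → size 18, value 114.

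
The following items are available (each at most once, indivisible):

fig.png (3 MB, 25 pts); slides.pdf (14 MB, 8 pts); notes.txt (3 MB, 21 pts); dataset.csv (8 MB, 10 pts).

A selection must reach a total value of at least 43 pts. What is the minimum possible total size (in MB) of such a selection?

6

Subsets with value ≥ 43, sorted by total size:
- fig.png+notes.txt: size 6, value 46
- fig.png+notes.txt+dataset.csv: size 14, value 56
- fig.png+slides.pdf+notes.txt: size 20, value 54
Minimum size: 6 MB.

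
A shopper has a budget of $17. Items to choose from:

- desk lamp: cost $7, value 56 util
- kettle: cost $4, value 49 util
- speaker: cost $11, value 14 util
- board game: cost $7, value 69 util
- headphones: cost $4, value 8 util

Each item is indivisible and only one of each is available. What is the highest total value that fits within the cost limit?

126 util

Check high-value combinations within $17:
- kettle+board game+headphones: cost 4+7+4=15, value 49+69+8=126
- desk lamp+board game: cost 7+7=14, value 56+69=125
- kettle+board game: cost 4+7=11, value 49+69=118
- desk lamp+kettle+headphones: cost 7+4+4=15, value 56+49+8=113
- desk lamp+kettle: cost 7+4=11, value 56+49=105
Best: 126 util.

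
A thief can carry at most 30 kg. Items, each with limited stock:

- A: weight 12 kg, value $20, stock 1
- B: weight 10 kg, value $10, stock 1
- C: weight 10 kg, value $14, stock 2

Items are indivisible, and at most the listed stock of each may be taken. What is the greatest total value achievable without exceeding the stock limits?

Top feasible selections:
- 1×B + 2×C: weight 30, value 38
- 1×A + 1×C: weight 22, value 34
- 1×A + 1×B: weight 22, value 30
Best: $38.

$38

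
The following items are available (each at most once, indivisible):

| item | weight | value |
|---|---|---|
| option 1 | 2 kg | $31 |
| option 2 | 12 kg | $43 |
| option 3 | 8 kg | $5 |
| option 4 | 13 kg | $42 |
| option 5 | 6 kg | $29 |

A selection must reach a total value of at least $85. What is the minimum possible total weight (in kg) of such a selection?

20

Subsets with value ≥ 85, sorted by total weight:
- option 1+option 2+option 5: weight 20, value 103
- option 1+option 4+option 5: weight 21, value 102
Minimum weight: 20 kg.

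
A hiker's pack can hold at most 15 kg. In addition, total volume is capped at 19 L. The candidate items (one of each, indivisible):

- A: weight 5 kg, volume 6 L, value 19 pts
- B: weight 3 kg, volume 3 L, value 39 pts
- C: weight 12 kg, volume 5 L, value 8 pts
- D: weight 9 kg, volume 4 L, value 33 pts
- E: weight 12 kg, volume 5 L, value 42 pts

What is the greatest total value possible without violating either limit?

Feasible sets respecting both limits:
- B+E: weight 15, volume 8, value 81
- B+D: weight 12, volume 7, value 72
- A+B: weight 8, volume 9, value 58
- A+D: weight 14, volume 10, value 52
Best: 81 pts.

81 pts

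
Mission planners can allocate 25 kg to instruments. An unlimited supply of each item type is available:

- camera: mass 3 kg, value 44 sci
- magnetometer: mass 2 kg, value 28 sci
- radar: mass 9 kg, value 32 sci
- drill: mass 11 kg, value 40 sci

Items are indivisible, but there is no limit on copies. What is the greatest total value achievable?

364 sci

Best value-per-unit is camera at 44/3; filling with it alone gives 8×44 = 352.
Optimal mix: 7×camera + 2×magnetometer → mass 25, value 364.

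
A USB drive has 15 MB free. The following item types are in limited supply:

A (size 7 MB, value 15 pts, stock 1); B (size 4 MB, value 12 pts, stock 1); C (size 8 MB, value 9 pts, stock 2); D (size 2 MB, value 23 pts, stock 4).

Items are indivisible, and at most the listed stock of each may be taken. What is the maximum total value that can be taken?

107 pts

Best selections within size 15 and stock limits:
- 1×A + 4×D: size 15, value 107
- 1×B + 4×D: size 12, value 104
- 4×D: size 8, value 92
- 1×A + 3×D: size 13, value 84
Best: 107 pts.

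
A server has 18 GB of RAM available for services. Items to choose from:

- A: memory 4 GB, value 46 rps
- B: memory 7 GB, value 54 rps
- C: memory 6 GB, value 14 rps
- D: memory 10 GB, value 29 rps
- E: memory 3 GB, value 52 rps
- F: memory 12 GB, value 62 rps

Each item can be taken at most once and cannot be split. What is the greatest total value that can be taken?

152 rps

Check high-value combinations within 18 GB:
- A+B+E: memory 4+7+3=14, value 46+54+52=152
- A+D+E: memory 4+10+3=17, value 46+29+52=127
- B+C+E: memory 7+6+3=16, value 54+14+52=120
Best: 152 rps.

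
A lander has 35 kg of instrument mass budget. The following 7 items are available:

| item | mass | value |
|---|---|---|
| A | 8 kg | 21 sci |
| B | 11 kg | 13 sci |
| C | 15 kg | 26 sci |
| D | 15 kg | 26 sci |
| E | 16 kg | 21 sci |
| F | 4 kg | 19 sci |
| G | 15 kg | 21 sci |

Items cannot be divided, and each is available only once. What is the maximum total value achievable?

71 sci

This is a 0/1 knapsack; check combinations near the capacity.
- C+D+F: mass 15+15+4=34, value 26+26+19=71
- A+C+F: mass 8+15+4=27, value 21+26+19=66
- A+D+F: mass 8+15+4=27, value 21+26+19=66
- C+F+G: mass 15+4+15=34, value 26+19+21=66
Best: 71 sci.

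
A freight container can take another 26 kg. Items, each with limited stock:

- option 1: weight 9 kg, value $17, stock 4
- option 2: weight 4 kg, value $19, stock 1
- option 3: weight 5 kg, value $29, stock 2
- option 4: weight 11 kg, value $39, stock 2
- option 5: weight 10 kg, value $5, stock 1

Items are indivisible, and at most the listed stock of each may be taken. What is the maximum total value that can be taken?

$116

Top feasible selections:
- 1×option 2 + 2×option 3 + 1×option 4: weight 25, value 116
- 2×option 3 + 1×option 4: weight 21, value 97
Best: $116.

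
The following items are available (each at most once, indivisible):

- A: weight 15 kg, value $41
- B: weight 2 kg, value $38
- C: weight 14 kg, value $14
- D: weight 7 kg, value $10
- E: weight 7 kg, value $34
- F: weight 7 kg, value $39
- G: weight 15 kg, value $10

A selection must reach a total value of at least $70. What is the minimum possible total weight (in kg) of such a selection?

Subsets with value ≥ 70, sorted by total weight:
- B+F: weight 9, value 77
- B+E: weight 9, value 72
- E+F: weight 14, value 73
- B+E+F: weight 16, value 111
Minimum weight: 9 kg.

9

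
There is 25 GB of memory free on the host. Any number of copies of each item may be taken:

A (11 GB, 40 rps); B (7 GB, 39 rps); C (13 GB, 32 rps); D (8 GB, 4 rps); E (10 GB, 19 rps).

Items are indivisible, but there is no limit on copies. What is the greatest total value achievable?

118 rps

Best value-per-unit is B at 39/7; filling with it alone gives 3×39 = 117.
Optimal mix: 1×A + 2×B → memory 25, value 118.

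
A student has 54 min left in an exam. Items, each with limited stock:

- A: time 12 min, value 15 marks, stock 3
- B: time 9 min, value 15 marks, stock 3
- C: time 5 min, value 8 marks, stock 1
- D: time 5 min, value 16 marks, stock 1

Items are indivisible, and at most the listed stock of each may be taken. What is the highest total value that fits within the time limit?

Top feasible selections:
- 1×A + 3×B + 1×C + 1×D: time 49, value 84
- 2×A + 2×B + 1×C + 1×D: time 52, value 84
Best: 84 marks.

84 marks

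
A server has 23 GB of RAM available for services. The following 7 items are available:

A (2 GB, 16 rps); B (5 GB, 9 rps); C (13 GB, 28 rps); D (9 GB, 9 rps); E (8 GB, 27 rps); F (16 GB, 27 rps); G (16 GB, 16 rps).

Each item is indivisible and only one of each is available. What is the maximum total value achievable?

Check high-value combinations within 23 GB:
- A+C+E: memory 2+13+8=23, value 16+28+27=71
- C+E: memory 13+8=21, value 28+27=55
- A+B+C: memory 2+5+13=20, value 16+9+28=53
- A+B+E: memory 2+5+8=15, value 16+9+27=52
- A+D+E: memory 2+9+8=19, value 16+9+27=52
Best: 71 rps.

71 rps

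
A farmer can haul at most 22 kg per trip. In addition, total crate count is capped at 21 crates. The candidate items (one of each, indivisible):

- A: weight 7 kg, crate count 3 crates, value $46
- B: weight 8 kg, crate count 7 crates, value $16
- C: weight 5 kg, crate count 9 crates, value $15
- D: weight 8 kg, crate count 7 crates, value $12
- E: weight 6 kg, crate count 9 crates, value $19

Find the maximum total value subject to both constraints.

Feasible sets respecting both limits:
- A+B+E: weight 21, crate count 19, value 81
- A+C+E: weight 18, crate count 21, value 80
- A+B+C: weight 20, crate count 19, value 77
Best: $81.

$81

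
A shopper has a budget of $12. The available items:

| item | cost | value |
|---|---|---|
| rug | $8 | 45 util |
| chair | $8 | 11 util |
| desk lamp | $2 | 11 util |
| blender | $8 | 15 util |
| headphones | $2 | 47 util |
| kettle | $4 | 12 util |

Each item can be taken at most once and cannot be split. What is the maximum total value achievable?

103 util

This is a 0/1 knapsack; check combinations near the capacity.
- rug+desk lamp+headphones: cost 8+2+2=12, value 45+11+47=103
- rug+headphones: cost 8+2=10, value 45+47=92
- desk lamp+blender+headphones: cost 2+8+2=12, value 11+15+47=73
Best: 103 util.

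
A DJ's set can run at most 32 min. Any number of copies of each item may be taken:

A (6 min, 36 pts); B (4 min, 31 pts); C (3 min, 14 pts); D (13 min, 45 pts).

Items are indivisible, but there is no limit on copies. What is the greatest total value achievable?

Best value-per-unit is B at 31/4, and filling with it alone uses duration 8×4=32. No mix of the others beats 8×31 = 248.

248 pts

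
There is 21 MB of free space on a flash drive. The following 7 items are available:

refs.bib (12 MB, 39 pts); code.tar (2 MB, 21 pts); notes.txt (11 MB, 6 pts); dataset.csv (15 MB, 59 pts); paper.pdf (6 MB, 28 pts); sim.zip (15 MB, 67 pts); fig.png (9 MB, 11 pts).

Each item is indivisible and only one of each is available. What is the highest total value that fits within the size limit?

This is a 0/1 knapsack; check combinations near the capacity.
- paper.pdf+sim.zip: size 6+15=21, value 28+67=95
- code.tar+sim.zip: size 2+15=17, value 21+67=88
- refs.bib+code.tar+paper.pdf: size 12+2+6=20, value 39+21+28=88
Best: 95 pts.

95 pts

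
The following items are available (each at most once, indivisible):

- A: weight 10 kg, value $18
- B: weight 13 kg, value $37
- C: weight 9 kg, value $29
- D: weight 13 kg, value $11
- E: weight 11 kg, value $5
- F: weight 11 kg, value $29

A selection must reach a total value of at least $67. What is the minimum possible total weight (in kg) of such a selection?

Subsets with value ≥ 67, sorted by total weight:
- A+C+F: weight 30, value 76
- A+B+C: weight 32, value 84
- B+C+F: weight 33, value 95
- B+C+E: weight 33, value 71
Minimum weight: 30 kg.

30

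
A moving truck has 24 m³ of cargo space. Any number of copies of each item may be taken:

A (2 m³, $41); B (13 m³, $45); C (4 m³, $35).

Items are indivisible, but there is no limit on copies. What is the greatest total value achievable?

$492

Best value-per-unit is A at 41/2, and filling with it alone uses volume 12×2=24. No mix of the others beats 12×41 = 492.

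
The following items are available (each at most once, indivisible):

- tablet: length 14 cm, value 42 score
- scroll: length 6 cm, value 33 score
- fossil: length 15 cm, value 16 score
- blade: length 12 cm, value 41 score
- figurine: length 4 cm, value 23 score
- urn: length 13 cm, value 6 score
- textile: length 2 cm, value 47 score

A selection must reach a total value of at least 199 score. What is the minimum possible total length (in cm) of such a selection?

Subsets with value ≥ 199, sorted by total length:
- tablet+scroll+fossil+blade+figurine+textile: length 53, value 202
- tablet+scroll+fossil+blade+figurine+urn+textile: length 66, value 208
Minimum length: 53 cm.

53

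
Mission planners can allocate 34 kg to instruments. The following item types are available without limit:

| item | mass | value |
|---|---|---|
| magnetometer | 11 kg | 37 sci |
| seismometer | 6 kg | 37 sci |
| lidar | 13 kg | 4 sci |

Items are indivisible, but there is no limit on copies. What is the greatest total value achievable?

185 sci

Best value-per-unit is seismometer at 37/6, and filling with it alone uses mass 5×6=30. No mix of the others beats 5×37 = 185.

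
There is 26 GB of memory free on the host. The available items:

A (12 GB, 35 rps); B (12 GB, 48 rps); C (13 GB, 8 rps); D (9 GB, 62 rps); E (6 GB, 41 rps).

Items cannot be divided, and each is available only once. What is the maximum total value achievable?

Check high-value combinations within 26 GB:
- B+D: memory 12+9=21, value 48+62=110
- D+E: memory 9+6=15, value 62+41=103
- A+D: memory 12+9=21, value 35+62=97
- B+E: memory 12+6=18, value 48+41=89
- A+B: memory 12+12=24, value 35+48=83
Best: 110 rps.

110 rps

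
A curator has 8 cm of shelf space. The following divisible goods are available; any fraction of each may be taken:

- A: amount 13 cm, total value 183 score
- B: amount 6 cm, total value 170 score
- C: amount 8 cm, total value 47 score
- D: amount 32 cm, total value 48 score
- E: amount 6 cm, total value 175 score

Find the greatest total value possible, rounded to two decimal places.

231.67

Take in order of value per unit:
- E (175/6 per unit): all 6 → value 175, running total 175.00
- B (170/6 per unit): 2 of 6 → value 2×170/6 = 56.6667, running total 231.67
Total 231.67.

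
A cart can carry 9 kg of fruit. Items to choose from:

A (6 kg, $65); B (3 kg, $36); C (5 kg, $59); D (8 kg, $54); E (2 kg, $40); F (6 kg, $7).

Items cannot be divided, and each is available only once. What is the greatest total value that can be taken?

$105

Check high-value combinations within 9 kg:
- A+E: weight 6+2=8, value 65+40=105
- A+B: weight 6+3=9, value 65+36=101
- C+E: weight 5+2=7, value 59+40=99
- B+C: weight 3+5=8, value 36+59=95
Best: $105.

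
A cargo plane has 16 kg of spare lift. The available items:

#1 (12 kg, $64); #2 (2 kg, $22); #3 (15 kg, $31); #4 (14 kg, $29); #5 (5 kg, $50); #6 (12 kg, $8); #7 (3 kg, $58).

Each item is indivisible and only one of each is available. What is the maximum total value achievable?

This is a 0/1 knapsack; check combinations near the capacity.
- #2+#5+#7: weight 2+5+3=10, value 22+50+58=130
- #1+#7: weight 12+3=15, value 64+58=122
- #5+#7: weight 5+3=8, value 50+58=108
- #1+#2: weight 12+2=14, value 64+22=86
- #2+#7: weight 2+3=5, value 22+58=80
Best: $130.

$130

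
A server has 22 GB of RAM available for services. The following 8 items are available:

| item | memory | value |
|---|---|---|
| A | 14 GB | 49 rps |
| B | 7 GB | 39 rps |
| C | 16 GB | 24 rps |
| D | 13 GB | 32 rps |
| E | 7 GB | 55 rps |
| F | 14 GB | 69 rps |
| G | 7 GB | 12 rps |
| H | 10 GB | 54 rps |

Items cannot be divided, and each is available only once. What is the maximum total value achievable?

124 rps

Check high-value combinations within 22 GB:
- E+F: memory 7+14=21, value 55+69=124
- E+H: memory 7+10=17, value 55+54=109
- B+F: memory 7+14=21, value 39+69=108
- B+E+G: memory 7+7+7=21, value 39+55+12=106
- A+E: memory 14+7=21, value 49+55=104
Best: 124 rps.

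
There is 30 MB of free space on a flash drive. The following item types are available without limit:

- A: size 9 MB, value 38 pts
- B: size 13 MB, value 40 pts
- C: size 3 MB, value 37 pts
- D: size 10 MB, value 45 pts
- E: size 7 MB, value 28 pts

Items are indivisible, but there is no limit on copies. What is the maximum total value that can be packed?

370 pts

Best value-per-unit is C at 37/3, and filling with it alone uses size 10×3=30. No mix of the others beats 10×37 = 370.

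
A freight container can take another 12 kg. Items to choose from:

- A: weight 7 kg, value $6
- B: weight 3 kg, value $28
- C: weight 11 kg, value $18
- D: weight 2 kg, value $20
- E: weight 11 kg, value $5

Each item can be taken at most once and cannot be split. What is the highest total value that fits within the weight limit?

Check high-value combinations within 12 kg:
- A+B+D: weight 7+3+2=12, value 6+28+20=54
- B+D: weight 3+2=5, value 28+20=48
- A+B: weight 7+3=10, value 6+28=34
Best: $54.

$54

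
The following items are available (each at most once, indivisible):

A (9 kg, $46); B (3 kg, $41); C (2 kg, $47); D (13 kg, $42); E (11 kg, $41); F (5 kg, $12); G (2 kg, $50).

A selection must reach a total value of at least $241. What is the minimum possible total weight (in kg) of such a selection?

40

Subsets with value ≥ 241, sorted by total weight:
- A+B+C+D+E+G: weight 40, value 267
- A+B+C+D+E+F+G: weight 45, value 279
Minimum weight: 40 kg.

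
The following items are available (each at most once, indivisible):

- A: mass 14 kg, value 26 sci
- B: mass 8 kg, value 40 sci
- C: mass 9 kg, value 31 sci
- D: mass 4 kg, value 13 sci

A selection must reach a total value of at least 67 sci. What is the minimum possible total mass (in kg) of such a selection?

Subsets with value ≥ 67, sorted by total mass:
- B+C: mass 17, value 71
- B+C+D: mass 21, value 84
- A+B+D: mass 26, value 79
- A+C+D: mass 27, value 70
Minimum mass: 17 kg.

17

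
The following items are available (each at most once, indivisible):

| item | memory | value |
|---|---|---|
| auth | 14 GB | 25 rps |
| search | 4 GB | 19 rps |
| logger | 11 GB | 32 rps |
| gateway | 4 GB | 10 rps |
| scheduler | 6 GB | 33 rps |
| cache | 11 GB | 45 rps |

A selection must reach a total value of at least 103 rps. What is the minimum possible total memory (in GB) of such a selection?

25

Subsets with value ≥ 103, sorted by total memory:
- search+gateway+scheduler+cache: memory 25, value 107
- logger+scheduler+cache: memory 28, value 110
- search+logger+gateway+cache: memory 30, value 106
- auth+scheduler+cache: memory 31, value 103
Minimum memory: 25 GB.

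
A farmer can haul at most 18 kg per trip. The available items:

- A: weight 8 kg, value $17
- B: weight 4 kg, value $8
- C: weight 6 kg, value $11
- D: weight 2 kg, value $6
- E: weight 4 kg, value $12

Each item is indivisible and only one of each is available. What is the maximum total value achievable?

$43

Check high-value combinations within 18 kg:
- A+B+D+E: weight 8+4+2+4=18, value 17+8+6+12=43
- A+C+E: weight 8+6+4=18, value 17+11+12=40
- A+B+E: weight 8+4+4=16, value 17+8+12=37
- B+C+D+E: weight 4+6+2+4=16, value 8+11+6+12=37
Best: $43.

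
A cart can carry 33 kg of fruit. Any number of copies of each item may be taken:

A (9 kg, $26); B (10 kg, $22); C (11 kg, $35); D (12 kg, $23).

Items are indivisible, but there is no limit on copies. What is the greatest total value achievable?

$105

Best value-per-unit is C at 35/11, and filling with it alone uses weight 3×11=33. No mix of the others beats 3×35 = 105.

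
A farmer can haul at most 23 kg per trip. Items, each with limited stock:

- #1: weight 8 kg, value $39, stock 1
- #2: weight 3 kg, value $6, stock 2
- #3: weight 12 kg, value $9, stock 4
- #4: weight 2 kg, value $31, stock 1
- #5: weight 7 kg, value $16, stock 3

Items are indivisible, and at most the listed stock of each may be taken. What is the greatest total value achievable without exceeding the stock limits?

$98

Top feasible selections:
- 1×#1 + 2×#2 + 1×#4 + 1×#5: weight 23, value 98
- 1×#1 + 1×#2 + 1×#4 + 1×#5: weight 20, value 92
- 1×#1 + 1×#4 + 1×#5: weight 17, value 86
Best: $98.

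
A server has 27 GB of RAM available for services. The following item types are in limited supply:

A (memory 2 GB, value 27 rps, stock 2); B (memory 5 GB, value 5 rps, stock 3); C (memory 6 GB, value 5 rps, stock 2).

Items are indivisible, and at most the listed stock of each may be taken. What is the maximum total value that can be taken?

74 rps

Best selections within memory 27 and stock limits:
- 2×A + 3×B + 1×C: memory 25, value 74
- 2×A + 2×B + 2×C: memory 26, value 74
- 2×A + 3×B: memory 19, value 69
- 2×A + 2×B + 1×C: memory 20, value 69
Best: 74 rps.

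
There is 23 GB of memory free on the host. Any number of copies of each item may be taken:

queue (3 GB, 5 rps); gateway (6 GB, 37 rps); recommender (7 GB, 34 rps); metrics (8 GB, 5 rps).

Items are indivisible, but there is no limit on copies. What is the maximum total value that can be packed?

Best value-per-unit is gateway at 37/6; filling with it alone gives 3×37 = 111.
Optimal mix: 1×queue + 3×gateway → memory 21, value 116.

116 rps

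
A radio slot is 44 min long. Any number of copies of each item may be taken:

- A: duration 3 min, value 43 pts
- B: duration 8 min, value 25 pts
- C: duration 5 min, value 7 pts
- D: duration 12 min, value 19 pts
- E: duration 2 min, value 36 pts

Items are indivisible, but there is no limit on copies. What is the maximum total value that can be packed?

Best value-per-unit is E at 36/2, and filling with it alone uses duration 22×2=44. No mix of the others beats 22×36 = 792.

792 pts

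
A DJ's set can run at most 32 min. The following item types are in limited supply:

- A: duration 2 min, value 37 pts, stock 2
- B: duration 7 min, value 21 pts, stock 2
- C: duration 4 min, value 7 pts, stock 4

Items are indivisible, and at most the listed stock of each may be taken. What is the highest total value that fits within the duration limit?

137 pts

Best selections within duration 32 and stock limits:
- 2×A + 2×B + 3×C: duration 30, value 137
- 2×A + 2×B + 2×C: duration 26, value 130
Best: 137 pts.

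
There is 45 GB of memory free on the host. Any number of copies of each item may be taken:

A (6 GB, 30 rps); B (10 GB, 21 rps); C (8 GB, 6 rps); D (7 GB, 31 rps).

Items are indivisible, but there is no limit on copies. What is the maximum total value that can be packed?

Best value-per-unit is A at 30/6; filling with it alone gives 7×30 = 210.
Optimal mix: 4×A + 3×D → memory 45, value 213.

213 rps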